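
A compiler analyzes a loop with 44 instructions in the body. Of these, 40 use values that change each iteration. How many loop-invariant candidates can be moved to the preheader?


Invariant candidates = total - loop-dependent
= 44 - 40 = 4

4


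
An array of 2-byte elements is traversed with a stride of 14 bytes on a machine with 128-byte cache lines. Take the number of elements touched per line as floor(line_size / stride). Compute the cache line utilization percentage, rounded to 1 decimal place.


Elements per cache line = floor(128 / 14) = 9
Bytes used = 9 * 2 = 18
Utilization = 18 / 128 * 100 = 14.1%

14.1


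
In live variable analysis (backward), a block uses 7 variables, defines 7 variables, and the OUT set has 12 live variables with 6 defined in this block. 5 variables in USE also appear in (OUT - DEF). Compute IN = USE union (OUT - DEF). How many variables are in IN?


OUT - DEF: 12 - 6 = 6
|IN| = |USE| + |OUT - DEF| - |USE ∩ (OUT - DEF)| = 7 + 6 - 5 = 8

8


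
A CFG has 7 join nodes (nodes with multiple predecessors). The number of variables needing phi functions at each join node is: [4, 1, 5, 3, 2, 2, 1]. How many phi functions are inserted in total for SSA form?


Total phi functions = sum of phi functions at each join node
= 4 + 1 + 5 + 3 + 2 + 2 + 1 = 18

18


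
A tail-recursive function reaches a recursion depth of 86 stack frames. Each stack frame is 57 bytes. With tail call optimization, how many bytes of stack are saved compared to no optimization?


Without TCO: 86 * 57 = 4902 bytes
With TCO: reuse 1 frame = 57 bytes
Savings = 4902 - 57 = 4845

4845


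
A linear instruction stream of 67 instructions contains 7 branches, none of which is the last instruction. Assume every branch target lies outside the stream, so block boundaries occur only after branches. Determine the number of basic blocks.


With no in-sequence branch targets, the leaders are the first instruction plus the instruction after each branch.
Number of basic blocks = branches + 1
= 7 + 1 = 8

8


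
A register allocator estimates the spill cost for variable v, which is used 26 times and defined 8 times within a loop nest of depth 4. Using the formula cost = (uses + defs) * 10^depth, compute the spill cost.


uses + defs = 26 + 8 = 34
10^4 = 10000
Spill cost = 34 * 10000 = 340000

340000


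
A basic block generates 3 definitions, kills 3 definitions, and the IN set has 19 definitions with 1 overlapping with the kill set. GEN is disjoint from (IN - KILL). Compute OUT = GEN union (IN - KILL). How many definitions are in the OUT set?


IN - KILL: 19 - 1 = 18 surviving definitions
OUT = GEN + surviving = 3 + 18 = 21

21


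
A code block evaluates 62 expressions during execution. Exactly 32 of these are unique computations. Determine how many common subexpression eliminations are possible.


CSE count = total expressions - unique expressions
= 62 - 32 = 30

30


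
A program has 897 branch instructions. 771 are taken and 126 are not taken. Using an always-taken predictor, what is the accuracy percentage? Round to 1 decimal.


Predictor: always-taken
Correct predictions = 771
Accuracy = 771 / 897 * 100 = 86.0%

86.0


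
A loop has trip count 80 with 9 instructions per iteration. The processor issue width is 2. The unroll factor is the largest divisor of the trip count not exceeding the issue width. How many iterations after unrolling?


Largest divisor of 80 <= 2 is 2
New iterations = 80 / 2 = 40

40


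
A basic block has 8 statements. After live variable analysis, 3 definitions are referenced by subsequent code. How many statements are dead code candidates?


Dead code = total statements - live definitions
= 8 - 3 = 5

5


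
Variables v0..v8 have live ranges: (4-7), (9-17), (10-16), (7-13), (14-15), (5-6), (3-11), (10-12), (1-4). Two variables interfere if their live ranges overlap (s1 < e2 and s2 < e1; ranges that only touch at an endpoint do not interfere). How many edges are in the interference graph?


Check all pairs for overlapping intervals.
Two intervals (s1,e1) and (s2,e2) overlap if s1 < e2 and s2 < e1.
v0 (4-7) vs v1..v8: overlaps v5, v6 -> 2
v1 (9-17) vs v2..v8: overlaps v2, v3, v4, v6, v7 -> 5
v2 (10-16) vs v3..v8: overlaps v3, v4, v6, v7 -> 4
v3 (7-13) vs v4..v8: overlaps v6, v7 -> 2
v4 (14-15) vs v5..v8: overlaps none -> 0
v5 (5-6) vs v6..v8: overlaps v6 -> 1
v6 (3-11) vs v7..v8: overlaps v7, v8 -> 2
v7 (10-12) vs v8: overlaps none -> 0
Total overlapping pairs = 2 + 5 + 4 + 2 + 0 + 1 + 2 + 0 = 16

16


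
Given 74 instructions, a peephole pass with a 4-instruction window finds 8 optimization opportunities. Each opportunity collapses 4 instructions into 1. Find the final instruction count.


Each match removes 3 instructions.
Total removed = 8 * 3 = 24
Remaining = 74 - 24 = 50

50


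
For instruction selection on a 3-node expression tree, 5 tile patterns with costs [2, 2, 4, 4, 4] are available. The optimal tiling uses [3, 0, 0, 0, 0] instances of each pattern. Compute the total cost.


Total cost = sum(count_i * cost_i)
= 3*2 + 0*2 + 0*4 + 0*4 + 0*4
= 6

6


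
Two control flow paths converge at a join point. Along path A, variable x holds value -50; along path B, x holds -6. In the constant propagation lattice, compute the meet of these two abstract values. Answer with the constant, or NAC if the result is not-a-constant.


Meet operation: if both paths give the same constant, result is that constant; if they differ, result is NAC (not-a-constant).
Path A: -50, Path B: -6 -> differ
Result: not-a-constant -> NAC

NAC


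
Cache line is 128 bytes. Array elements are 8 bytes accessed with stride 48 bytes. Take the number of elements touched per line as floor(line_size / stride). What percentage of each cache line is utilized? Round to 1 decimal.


Elements per cache line = floor(128 / 48) = 2
Bytes used = 2 * 8 = 16
Utilization = 16 / 128 * 100 = 12.5%

12.5


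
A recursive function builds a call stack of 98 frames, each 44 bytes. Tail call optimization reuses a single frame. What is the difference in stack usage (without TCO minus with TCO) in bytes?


Without TCO: 98 * 44 = 4312 bytes
With TCO: reuse 1 frame = 44 bytes
Savings = 4312 - 44 = 4268

4268


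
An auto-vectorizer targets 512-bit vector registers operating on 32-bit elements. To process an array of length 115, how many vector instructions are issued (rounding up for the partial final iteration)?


Width = 512 / 32 = 16 elements per vector op
Iterations = ceil(115 / 16) = 8

8


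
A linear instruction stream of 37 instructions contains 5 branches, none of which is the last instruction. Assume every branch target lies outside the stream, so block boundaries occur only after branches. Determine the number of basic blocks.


With no in-sequence branch targets, the leaders are the first instruction plus the instruction after each branch.
Number of basic blocks = branches + 1
= 5 + 1 = 6

6


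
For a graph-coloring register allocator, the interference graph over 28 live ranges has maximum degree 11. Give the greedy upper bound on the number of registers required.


Greedy coloring never needs more than (max_degree + 1) colors: when coloring a vertex, at most max_degree neighbors are already colored.
Upper bound = 11 + 1 = 12

12


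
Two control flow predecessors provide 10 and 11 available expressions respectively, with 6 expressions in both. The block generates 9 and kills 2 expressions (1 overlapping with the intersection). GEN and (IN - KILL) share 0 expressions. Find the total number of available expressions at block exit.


IN = intersection of predecessors = 6
IN - KILL = 6 - 1 = 5
|OUT| = |GEN| + |IN - KILL| - |GEN ∩ (IN - KILL)| = 9 + 5 - 0 = 14

14


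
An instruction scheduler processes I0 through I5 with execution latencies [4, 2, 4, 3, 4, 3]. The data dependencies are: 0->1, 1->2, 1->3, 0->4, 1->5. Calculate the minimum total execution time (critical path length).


Compute longest path through dependency graph: dist(Ik) = max over predecessors of dist + latency(Ik).
dist(I0) = latency 4 = 4
dist(I1) = dist(I0) + 2 = 4 + 2 = 6
dist(I2) = dist(I1) + 4 = 6 + 4 = 10
dist(I3) = dist(I1) + 3 = 6 + 3 = 9
dist(I4) = dist(I0) + 4 = 4 + 4 = 8
dist(I5) = dist(I1) + 3 = 6 + 3 = 9
Critical path = max dist = 10

10


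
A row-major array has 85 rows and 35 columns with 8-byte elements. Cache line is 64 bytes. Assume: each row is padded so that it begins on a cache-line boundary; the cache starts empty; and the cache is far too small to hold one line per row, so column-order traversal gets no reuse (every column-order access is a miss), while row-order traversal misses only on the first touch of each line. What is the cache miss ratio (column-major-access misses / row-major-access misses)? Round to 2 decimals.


Each row occupies 35 * 8 = 280 bytes and starts on a line boundary, so it spans ceil(280 / 64) = 5 cache lines.
Row-major traversal misses (one per line touched): 85 * ceil(35 * 8 / 64) = 425
Column-major traversal misses (no reuse, every access misses): 85 * 35 = 2975
Ratio = 2975 / 425 = 7.0

7.0


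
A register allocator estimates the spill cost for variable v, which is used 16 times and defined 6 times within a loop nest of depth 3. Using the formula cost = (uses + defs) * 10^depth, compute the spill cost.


uses + defs = 16 + 6 = 22
10^3 = 1000
Spill cost = 22 * 1000 = 22000

22000


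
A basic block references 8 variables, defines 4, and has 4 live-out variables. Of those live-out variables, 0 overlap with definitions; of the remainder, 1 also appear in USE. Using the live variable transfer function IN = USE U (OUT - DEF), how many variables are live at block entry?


OUT - DEF: 4 - 0 = 4
|IN| = |USE| + |OUT - DEF| - |USE ∩ (OUT - DEF)| = 8 + 4 - 1 = 11

11


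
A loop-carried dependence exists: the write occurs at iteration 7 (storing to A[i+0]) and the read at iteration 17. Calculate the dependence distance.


Distance = read iteration - write iteration
= 17 - 7 = 10

10


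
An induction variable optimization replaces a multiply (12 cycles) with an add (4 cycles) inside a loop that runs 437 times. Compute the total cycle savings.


Per-iteration saving = 12 - 4 = 8
Total saved = 437 * 8 = 3496

3496


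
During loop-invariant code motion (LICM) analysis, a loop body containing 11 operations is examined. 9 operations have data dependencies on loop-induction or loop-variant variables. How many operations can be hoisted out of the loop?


Invariant candidates = total - loop-dependent
= 11 - 9 = 2

2


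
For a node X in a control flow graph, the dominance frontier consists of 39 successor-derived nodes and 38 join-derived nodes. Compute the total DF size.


DF(X) = direct successor contributions + join point contributions
= 39 + 38 = 77

77


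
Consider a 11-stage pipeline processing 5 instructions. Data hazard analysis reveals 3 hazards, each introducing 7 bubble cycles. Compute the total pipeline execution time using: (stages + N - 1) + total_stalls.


Base cycles = 11 + 5 - 1 = 15
Total stalls = 3 * 7 = 21
Total = 15 + 21 = 36

36


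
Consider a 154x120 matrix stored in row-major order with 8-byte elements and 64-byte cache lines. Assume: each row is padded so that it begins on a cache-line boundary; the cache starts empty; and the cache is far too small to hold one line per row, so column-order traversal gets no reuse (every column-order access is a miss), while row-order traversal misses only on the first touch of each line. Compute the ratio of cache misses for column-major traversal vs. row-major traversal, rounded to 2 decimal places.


Each row occupies 120 * 8 = 960 bytes and starts on a line boundary, so it spans ceil(960 / 64) = 15 cache lines.
Row-major traversal misses (one per line touched): 154 * ceil(120 * 8 / 64) = 2310
Column-major traversal misses (no reuse, every access misses): 154 * 120 = 18480
Ratio = 18480 / 2310 = 8.0

8.0


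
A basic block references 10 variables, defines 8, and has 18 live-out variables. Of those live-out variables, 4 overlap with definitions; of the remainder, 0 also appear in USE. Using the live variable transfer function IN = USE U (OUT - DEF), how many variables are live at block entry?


OUT - DEF: 18 - 4 = 14
|IN| = |USE| + |OUT - DEF| - |USE ∩ (OUT - DEF)| = 10 + 14 - 0 = 24

24


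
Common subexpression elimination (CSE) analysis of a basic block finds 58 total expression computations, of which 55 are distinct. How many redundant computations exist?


CSE count = total expressions - unique expressions
= 58 - 55 = 3

3


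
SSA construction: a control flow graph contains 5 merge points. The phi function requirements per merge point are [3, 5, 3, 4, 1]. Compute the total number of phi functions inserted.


Total phi functions = sum of phi functions at each join node
= 3 + 5 + 3 + 4 + 1 = 16

16


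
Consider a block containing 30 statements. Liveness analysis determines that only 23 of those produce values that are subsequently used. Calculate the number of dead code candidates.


Dead code = total statements - live definitions
= 30 - 23 = 7

7


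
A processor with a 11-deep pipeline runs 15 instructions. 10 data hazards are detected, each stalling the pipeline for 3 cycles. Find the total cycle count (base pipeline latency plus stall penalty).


Base cycles = 11 + 15 - 1 = 25
Total stalls = 10 * 3 = 30
Total = 25 + 30 = 55

55


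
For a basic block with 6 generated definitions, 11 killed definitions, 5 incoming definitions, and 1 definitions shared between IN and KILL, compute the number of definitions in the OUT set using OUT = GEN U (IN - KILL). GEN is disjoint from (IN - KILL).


IN - KILL: 5 - 1 = 4 surviving definitions
OUT = GEN + surviving = 6 + 4 = 10

10


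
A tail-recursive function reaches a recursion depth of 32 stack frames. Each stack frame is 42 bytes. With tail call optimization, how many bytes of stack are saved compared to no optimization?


Without TCO: 32 * 42 = 1344 bytes
With TCO: reuse 1 frame = 42 bytes
Savings = 1344 - 42 = 1302

1302


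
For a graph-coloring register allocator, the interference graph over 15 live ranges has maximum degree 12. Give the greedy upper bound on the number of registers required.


Greedy coloring never needs more than (max_degree + 1) colors: when coloring a vertex, at most max_degree neighbors are already colored.
Upper bound = 12 + 1 = 13

13


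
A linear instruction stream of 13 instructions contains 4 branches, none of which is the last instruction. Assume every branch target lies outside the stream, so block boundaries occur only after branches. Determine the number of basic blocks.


With no in-sequence branch targets, the leaders are the first instruction plus the instruction after each branch.
Number of basic blocks = branches + 1
= 4 + 1 = 5

5


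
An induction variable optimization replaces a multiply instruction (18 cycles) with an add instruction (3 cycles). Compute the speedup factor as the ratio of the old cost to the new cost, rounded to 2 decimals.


Ratio = mult_cost / add_cost = 18 / 3 = 6.0

6.0


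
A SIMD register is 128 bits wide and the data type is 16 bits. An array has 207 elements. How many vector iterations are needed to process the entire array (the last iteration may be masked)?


Width = 128 / 16 = 8 elements per vector op
Iterations = ceil(207 / 8) = 26

26


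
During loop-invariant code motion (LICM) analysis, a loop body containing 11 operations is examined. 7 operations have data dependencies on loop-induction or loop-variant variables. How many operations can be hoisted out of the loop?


Invariant candidates = total - loop-dependent
= 11 - 7 = 4

4


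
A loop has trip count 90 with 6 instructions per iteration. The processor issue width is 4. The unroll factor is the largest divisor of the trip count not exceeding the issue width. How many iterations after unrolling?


Largest divisor of 90 <= 4 is 3
New iterations = 90 / 3 = 30

30


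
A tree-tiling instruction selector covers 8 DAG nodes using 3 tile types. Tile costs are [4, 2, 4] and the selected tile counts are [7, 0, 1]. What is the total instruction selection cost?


Total cost = sum(count_i * cost_i)
= 7*4 + 0*2 + 1*4
= 32

32


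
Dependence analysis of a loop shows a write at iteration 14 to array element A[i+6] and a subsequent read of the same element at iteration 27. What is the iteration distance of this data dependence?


Distance = read iteration - write iteration
= 27 - 14 = 13

13


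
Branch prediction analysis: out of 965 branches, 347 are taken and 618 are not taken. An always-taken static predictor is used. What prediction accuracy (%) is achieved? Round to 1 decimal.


Predictor: always-taken
Correct predictions = 347
Accuracy = 347 / 965 * 100 = 36.0%

36.0


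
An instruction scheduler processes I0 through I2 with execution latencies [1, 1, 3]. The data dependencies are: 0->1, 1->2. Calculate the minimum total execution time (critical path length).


Compute longest path through dependency graph: dist(Ik) = max over predecessors of dist + latency(Ik).
dist(I0) = latency 1 = 1
dist(I1) = dist(I0) + 1 = 1 + 1 = 2
dist(I2) = dist(I1) + 3 = 2 + 3 = 5
Critical path = max dist = 5

5


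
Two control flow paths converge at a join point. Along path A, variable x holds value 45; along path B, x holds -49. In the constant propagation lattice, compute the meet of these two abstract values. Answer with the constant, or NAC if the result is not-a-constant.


Meet operation: if both paths give the same constant, result is that constant; if they differ, result is NAC (not-a-constant).
Path A: 45, Path B: -49 -> differ
Result: not-a-constant -> NAC

NAC


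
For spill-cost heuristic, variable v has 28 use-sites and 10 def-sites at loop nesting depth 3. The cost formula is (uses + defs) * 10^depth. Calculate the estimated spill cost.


uses + defs = 28 + 10 = 38
10^3 = 1000
Spill cost = 38 * 1000 = 38000

38000


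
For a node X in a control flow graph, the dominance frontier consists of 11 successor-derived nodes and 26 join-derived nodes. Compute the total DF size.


DF(X) = direct successor contributions + join point contributions
= 11 + 26 = 37

37


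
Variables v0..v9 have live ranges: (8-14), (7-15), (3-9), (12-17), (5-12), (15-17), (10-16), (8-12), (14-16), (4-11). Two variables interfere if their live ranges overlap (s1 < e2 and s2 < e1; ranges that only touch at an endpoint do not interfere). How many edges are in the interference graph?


Check all pairs for overlapping intervals.
Two intervals (s1,e1) and (s2,e2) overlap if s1 < e2 and s2 < e1.
v0 (8-14) vs v1..v9: overlaps v1, v2, v3, v4, v6, v7, v9 -> 7
v1 (7-15) vs v2..v9: overlaps v2, v3, v4, v6, v7, v8, v9 -> 7
v2 (3-9) vs v3..v9: overlaps v4, v7, v9 -> 3
v3 (12-17) vs v4..v9: overlaps v5, v6, v8 -> 3
v4 (5-12) vs v5..v9: overlaps v6, v7, v9 -> 3
v5 (15-17) vs v6..v9: overlaps v6, v8 -> 2
v6 (10-16) vs v7..v9: overlaps v7, v8, v9 -> 3
v7 (8-12) vs v8..v9: overlaps v9 -> 1
v8 (14-16) vs v9: overlaps none -> 0
Total overlapping pairs = 7 + 7 + 3 + 3 + 3 + 2 + 3 + 1 + 0 = 29

29


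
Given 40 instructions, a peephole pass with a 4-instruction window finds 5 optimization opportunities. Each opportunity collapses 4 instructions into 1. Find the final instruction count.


Each match removes 3 instructions.
Total removed = 5 * 3 = 15
Remaining = 40 - 15 = 25

25


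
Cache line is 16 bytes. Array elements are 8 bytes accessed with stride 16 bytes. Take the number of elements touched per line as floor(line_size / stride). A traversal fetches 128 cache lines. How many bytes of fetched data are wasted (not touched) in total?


Elements per line = floor(16 / 16) = 1
Bytes used per line = 1 * 8 = 8
Wasted per line = 16 - 8 = 8
Total wasted = 8 * 128 = 1024

1024


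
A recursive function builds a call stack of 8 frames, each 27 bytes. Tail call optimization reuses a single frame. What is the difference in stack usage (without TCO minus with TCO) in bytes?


Without TCO: 8 * 27 = 216 bytes
With TCO: reuse 1 frame = 27 bytes
Savings = 216 - 27 = 189

189


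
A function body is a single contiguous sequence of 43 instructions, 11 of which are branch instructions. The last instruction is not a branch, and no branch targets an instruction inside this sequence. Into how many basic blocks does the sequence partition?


With no in-sequence branch targets, the leaders are the first instruction plus the instruction after each branch.
Number of basic blocks = branches + 1
= 11 + 1 = 12

12


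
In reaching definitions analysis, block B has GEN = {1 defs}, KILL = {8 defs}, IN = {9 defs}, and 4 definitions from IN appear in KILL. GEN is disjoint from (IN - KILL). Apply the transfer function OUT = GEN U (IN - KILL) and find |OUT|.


IN - KILL: 9 - 4 = 5 surviving definitions
OUT = GEN + surviving = 1 + 5 = 6

6


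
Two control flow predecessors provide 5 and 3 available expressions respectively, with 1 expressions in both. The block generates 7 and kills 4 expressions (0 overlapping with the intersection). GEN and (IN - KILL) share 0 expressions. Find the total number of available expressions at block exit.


IN = intersection of predecessors = 1
IN - KILL = 1 - 0 = 1
|OUT| = |GEN| + |IN - KILL| - |GEN ∩ (IN - KILL)| = 7 + 1 - 0 = 8

8


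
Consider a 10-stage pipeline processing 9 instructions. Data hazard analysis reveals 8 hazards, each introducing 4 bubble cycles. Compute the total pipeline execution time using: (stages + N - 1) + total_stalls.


Base cycles = 10 + 9 - 1 = 18
Total stalls = 8 * 4 = 32
Total = 18 + 32 = 50

50


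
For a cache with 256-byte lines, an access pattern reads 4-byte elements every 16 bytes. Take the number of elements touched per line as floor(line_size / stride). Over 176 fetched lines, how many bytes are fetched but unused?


Elements per line = floor(256 / 16) = 16
Bytes used per line = 16 * 4 = 64
Wasted per line = 256 - 64 = 192
Total wasted = 192 * 176 = 33792

33792


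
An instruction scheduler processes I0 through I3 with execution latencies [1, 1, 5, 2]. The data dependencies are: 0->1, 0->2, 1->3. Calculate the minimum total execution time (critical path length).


Compute longest path through dependency graph: dist(Ik) = max over predecessors of dist + latency(Ik).
dist(I0) = latency 1 = 1
dist(I1) = dist(I0) + 1 = 1 + 1 = 2
dist(I2) = dist(I0) + 5 = 1 + 5 = 6
dist(I3) = dist(I1) + 2 = 2 + 2 = 4
Critical path = max dist = 6

6


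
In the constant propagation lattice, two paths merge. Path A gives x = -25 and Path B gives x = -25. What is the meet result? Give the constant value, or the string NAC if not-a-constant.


Meet operation: if both paths give the same constant, result is that constant; if they differ, result is NAC (not-a-constant).
Path A: -25, Path B: -25 -> equal
Result: constant -> -25

-25


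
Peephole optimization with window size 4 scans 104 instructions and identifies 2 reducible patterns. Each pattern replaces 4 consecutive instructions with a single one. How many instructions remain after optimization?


Each match removes 3 instructions.
Total removed = 2 * 3 = 6
Remaining = 104 - 6 = 98

98


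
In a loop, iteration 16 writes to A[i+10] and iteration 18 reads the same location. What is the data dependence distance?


Distance = read iteration - write iteration
= 18 - 16 = 2

2


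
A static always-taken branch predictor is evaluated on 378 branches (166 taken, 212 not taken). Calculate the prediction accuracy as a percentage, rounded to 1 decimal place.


Predictor: always-taken
Correct predictions = 166
Accuracy = 166 / 378 * 100 = 43.9%

43.9


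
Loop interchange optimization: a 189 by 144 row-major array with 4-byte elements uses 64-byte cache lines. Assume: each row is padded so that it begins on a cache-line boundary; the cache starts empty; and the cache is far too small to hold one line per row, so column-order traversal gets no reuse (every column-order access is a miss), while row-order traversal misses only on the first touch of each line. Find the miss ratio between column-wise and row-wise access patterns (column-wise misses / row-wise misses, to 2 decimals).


Each row occupies 144 * 4 = 576 bytes and starts on a line boundary, so it spans ceil(576 / 64) = 9 cache lines.
Row-major traversal misses (one per line touched): 189 * ceil(144 * 4 / 64) = 1701
Column-major traversal misses (no reuse, every access misses): 189 * 144 = 27216
Ratio = 27216 / 1701 = 16.0

16.0


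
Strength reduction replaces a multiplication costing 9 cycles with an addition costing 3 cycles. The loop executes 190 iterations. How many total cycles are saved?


Per-iteration saving = 9 - 3 = 6
Total saved = 190 * 6 = 1140

1140


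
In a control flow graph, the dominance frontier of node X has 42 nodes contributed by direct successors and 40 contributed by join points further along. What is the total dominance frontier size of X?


DF(X) = direct successor contributions + join point contributions
= 42 + 40 = 82

82


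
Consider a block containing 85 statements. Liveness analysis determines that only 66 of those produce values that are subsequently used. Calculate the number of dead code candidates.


Dead code = total statements - live definitions
= 85 - 66 = 19

19


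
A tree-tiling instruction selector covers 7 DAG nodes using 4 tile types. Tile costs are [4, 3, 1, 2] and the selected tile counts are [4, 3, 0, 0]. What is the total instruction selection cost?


Total cost = sum(count_i * cost_i)
= 4*4 + 3*3 + 0*1 + 0*2
= 25

25


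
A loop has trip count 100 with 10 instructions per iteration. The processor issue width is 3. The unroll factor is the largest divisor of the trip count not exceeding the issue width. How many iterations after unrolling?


Largest divisor of 100 <= 3 is 2
New iterations = 100 / 2 = 50

50


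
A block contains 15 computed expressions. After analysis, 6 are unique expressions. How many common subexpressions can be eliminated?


CSE count = total expressions - unique expressions
= 15 - 6 = 9

9


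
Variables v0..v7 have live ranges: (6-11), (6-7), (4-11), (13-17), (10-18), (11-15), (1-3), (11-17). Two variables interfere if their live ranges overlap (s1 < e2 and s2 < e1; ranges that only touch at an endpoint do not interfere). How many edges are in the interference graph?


Check all pairs for overlapping intervals.
Two intervals (s1,e1) and (s2,e2) overlap if s1 < e2 and s2 < e1.
v0 (6-11) vs v1..v7: overlaps v1, v2, v4 -> 3
v1 (6-7) vs v2..v7: overlaps v2 -> 1
v2 (4-11) vs v3..v7: overlaps v4 -> 1
v3 (13-17) vs v4..v7: overlaps v4, v5, v7 -> 3
v4 (10-18) vs v5..v7: overlaps v5, v7 -> 2
v5 (11-15) vs v6..v7: overlaps v7 -> 1
v6 (1-3) vs v7: overlaps none -> 0
Total overlapping pairs = 3 + 1 + 1 + 3 + 2 + 1 + 0 = 11

11


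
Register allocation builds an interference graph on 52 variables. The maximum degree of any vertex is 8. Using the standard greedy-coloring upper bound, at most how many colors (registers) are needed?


Greedy coloring never needs more than (max_degree + 1) colors: when coloring a vertex, at most max_degree neighbors are already colored.
Upper bound = 8 + 1 = 9

9


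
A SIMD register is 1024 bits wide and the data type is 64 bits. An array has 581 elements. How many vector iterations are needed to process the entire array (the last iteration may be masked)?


Width = 1024 / 64 = 16 elements per vector op
Iterations = ceil(581 / 16) = 37

37


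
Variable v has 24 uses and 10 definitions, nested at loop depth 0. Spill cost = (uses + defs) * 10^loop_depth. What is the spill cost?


uses + defs = 24 + 10 = 34
10^0 = 1
Spill cost = 34 * 1 = 34

34


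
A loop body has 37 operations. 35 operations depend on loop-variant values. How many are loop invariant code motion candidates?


Invariant candidates = total - loop-dependent
= 37 - 35 = 2

2


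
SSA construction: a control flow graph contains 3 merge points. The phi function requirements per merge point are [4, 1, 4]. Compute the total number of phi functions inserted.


Total phi functions = sum of phi functions at each join node
= 4 + 1 + 4 = 9

9


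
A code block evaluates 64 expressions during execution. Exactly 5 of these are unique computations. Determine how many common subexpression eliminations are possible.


CSE count = total expressions - unique expressions
= 64 - 5 = 59

59


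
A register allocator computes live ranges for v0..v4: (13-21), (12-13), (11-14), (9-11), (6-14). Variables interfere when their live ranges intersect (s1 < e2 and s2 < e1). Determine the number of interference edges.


Check all pairs for overlapping intervals.
Two intervals (s1,e1) and (s2,e2) overlap if s1 < e2 and s2 < e1.
v0 (13-21) vs v1..v4: overlaps v2, v4 -> 2
v1 (12-13) vs v2..v4: overlaps v2, v4 -> 2
v2 (11-14) vs v3..v4: overlaps v4 -> 1
v3 (9-11) vs v4: overlaps v4 -> 1
Total overlapping pairs = 2 + 2 + 1 + 1 = 6

6


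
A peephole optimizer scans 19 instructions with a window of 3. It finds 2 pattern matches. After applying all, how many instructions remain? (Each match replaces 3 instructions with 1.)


Each match removes 2 instructions.
Total removed = 2 * 2 = 4
Remaining = 19 - 4 = 15

15


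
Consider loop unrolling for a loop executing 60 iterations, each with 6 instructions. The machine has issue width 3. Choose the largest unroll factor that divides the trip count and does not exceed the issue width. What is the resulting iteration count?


Largest divisor of 60 <= 3 is 3
New iterations = 60 / 3 = 20

20


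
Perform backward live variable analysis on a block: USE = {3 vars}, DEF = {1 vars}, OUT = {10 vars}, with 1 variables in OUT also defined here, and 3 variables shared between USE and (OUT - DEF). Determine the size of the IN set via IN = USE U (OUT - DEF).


OUT - DEF: 10 - 1 = 9
|IN| = |USE| + |OUT - DEF| - |USE ∩ (OUT - DEF)| = 3 + 9 - 3 = 9

9


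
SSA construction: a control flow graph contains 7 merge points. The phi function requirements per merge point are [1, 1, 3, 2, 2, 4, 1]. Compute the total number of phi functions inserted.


Total phi functions = sum of phi functions at each join node
= 1 + 1 + 3 + 2 + 2 + 4 + 1 = 14

14


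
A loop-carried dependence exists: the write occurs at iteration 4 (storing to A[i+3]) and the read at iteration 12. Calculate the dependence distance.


Distance = read iteration - write iteration
= 12 - 4 = 8

8


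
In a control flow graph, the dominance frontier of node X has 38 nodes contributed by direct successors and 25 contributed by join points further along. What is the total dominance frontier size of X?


DF(X) = direct successor contributions + join point contributions
= 38 + 25 = 63

63


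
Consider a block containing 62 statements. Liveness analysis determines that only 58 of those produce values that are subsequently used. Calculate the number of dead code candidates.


Dead code = total statements - live definitions
= 62 - 58 = 4

4


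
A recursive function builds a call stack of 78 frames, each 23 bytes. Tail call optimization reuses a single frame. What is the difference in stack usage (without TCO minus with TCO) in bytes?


Without TCO: 78 * 23 = 1794 bytes
With TCO: reuse 1 frame = 23 bytes
Savings = 1794 - 23 = 1771

1771


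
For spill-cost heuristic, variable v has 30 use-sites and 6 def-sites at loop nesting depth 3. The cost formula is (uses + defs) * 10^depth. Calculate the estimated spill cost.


uses + defs = 30 + 6 = 36
10^3 = 1000
Spill cost = 36 * 1000 = 36000

36000


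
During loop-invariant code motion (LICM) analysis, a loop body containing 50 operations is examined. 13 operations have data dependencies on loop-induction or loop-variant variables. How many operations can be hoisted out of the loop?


Invariant candidates = total - loop-dependent
= 50 - 13 = 37

37


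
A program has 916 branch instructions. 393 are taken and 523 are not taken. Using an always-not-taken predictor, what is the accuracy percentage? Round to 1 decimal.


Predictor: always-not-taken
Correct predictions = 523
Accuracy = 523 / 916 * 100 = 57.1%

57.1


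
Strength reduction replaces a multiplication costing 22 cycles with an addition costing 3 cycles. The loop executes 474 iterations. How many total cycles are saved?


Per-iteration saving = 22 - 3 = 19
Total saved = 474 * 19 = 9006

9006


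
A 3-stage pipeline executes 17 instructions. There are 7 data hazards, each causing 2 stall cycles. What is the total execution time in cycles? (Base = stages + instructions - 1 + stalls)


Base cycles = 3 + 17 - 1 = 19
Total stalls = 7 * 2 = 14
Total = 19 + 14 = 33

33


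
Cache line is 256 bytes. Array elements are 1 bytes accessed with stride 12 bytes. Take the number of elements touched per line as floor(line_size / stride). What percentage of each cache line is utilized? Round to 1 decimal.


Elements per cache line = floor(256 / 12) = 21
Bytes used = 21 * 1 = 21
Utilization = 21 / 256 * 100 = 8.2%

8.2


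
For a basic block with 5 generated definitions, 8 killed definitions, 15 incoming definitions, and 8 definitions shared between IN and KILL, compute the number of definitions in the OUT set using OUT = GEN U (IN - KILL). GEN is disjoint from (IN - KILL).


IN - KILL: 15 - 8 = 7 surviving definitions
OUT = GEN + surviving = 5 + 7 = 12

12


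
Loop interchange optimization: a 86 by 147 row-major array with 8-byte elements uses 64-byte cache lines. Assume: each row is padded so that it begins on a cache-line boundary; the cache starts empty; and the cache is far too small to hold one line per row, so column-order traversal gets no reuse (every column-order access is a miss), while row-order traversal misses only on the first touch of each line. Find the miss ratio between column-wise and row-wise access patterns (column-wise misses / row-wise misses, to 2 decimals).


Each row occupies 147 * 8 = 1176 bytes and starts on a line boundary, so it spans ceil(1176 / 64) = 19 cache lines.
Row-major traversal misses (one per line touched): 86 * ceil(147 * 8 / 64) = 1634
Column-major traversal misses (no reuse, every access misses): 86 * 147 = 12642
Ratio = 12642 / 1634 = 7.74

7.74


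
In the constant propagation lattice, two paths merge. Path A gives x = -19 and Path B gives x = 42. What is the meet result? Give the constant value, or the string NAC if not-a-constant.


Meet operation: if both paths give the same constant, result is that constant; if they differ, result is NAC (not-a-constant).
Path A: -19, Path B: 42 -> differ
Result: not-a-constant -> NAC

NAC


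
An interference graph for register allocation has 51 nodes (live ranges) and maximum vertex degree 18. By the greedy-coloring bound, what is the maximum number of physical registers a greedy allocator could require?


Greedy coloring never needs more than (max_degree + 1) colors: when coloring a vertex, at most max_degree neighbors are already colored.
Upper bound = 18 + 1 = 19

19


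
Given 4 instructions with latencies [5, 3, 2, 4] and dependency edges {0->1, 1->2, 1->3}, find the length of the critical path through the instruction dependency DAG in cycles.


Compute longest path through dependency graph: dist(Ik) = max over predecessors of dist + latency(Ik).
dist(I0) = latency 5 = 5
dist(I1) = dist(I0) + 3 = 5 + 3 = 8
dist(I2) = dist(I1) + 2 = 8 + 2 = 10
dist(I3) = dist(I1) + 4 = 8 + 4 = 12
Critical path = max dist = 12

12


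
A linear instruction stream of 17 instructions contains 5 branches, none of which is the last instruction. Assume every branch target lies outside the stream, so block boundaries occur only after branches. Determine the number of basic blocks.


With no in-sequence branch targets, the leaders are the first instruction plus the instruction after each branch.
Number of basic blocks = branches + 1
= 5 + 1 = 6

6


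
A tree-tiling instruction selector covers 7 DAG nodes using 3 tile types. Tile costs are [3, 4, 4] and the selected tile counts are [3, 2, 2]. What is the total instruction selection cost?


Total cost = sum(count_i * cost_i)
= 3*3 + 2*4 + 2*4
= 25

25


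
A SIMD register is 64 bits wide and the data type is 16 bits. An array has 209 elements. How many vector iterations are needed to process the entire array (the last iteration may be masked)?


Width = 64 / 16 = 4 elements per vector op
Iterations = ceil(209 / 4) = 53

53


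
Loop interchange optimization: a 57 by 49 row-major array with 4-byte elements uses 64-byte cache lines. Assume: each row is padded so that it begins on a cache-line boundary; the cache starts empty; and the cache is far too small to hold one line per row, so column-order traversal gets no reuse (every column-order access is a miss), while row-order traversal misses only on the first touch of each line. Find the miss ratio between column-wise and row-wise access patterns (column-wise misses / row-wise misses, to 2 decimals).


Each row occupies 49 * 4 = 196 bytes and starts on a line boundary, so it spans ceil(196 / 64) = 4 cache lines.
Row-major traversal misses (one per line touched): 57 * ceil(49 * 4 / 64) = 228
Column-major traversal misses (no reuse, every access misses): 57 * 49 = 2793
Ratio = 2793 / 228 = 12.25

12.25


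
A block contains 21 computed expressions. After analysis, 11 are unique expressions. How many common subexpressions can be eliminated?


CSE count = total expressions - unique expressions
= 21 - 11 = 10

10


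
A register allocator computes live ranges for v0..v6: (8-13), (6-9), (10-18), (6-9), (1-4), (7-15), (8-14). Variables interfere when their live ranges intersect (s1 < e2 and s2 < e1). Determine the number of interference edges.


Check all pairs for overlapping intervals.
Two intervals (s1,e1) and (s2,e2) overlap if s1 < e2 and s2 < e1.
v0 (8-13) vs v1..v6: overlaps v1, v2, v3, v5, v6 -> 5
v1 (6-9) vs v2..v6: overlaps v3, v5, v6 -> 3
v2 (10-18) vs v3..v6: overlaps v5, v6 -> 2
v3 (6-9) vs v4..v6: overlaps v5, v6 -> 2
v4 (1-4) vs v5..v6: overlaps none -> 0
v5 (7-15) vs v6: overlaps v6 -> 1
Total overlapping pairs = 5 + 3 + 2 + 2 + 0 + 1 = 13

13


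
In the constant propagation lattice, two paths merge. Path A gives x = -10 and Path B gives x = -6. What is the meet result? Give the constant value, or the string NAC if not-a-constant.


Meet operation: if both paths give the same constant, result is that constant; if they differ, result is NAC (not-a-constant).
Path A: -10, Path B: -6 -> differ
Result: not-a-constant -> NAC

NAC


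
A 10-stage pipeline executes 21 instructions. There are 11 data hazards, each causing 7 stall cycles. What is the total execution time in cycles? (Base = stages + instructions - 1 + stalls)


Base cycles = 10 + 21 - 1 = 30
Total stalls = 11 * 7 = 77
Total = 30 + 77 = 107

107


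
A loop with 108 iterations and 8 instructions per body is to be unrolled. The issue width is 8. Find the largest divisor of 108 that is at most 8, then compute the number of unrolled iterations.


Largest divisor of 108 <= 8 is 6
New iterations = 108 / 6 = 18

18


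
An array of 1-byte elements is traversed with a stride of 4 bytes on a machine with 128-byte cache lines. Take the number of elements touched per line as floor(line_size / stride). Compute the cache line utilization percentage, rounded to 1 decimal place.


Elements per cache line = floor(128 / 4) = 32
Bytes used = 32 * 1 = 32
Utilization = 32 / 128 * 100 = 25.0%

25.0


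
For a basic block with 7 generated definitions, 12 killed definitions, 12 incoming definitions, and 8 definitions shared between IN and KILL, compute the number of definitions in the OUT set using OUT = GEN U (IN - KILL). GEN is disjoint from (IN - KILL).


IN - KILL: 12 - 8 = 4 surviving definitions
OUT = GEN + surviving = 7 + 4 = 11

11
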